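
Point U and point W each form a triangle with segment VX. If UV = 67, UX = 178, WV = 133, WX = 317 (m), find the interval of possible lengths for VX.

From triangle UVX: |67 − 178| < VX < 67 + 178, i.e. 111 < VX < 245.
From triangle WVX: 184 < VX < 450.
Both must hold, so VX lies in the intersection.

184 < VX < 245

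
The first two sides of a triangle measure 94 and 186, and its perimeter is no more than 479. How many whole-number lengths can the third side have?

107

Triangle inequality: 92 < x < 280. Perimeter ≤ 479 gives x ≤ 479 − 94 − 186 = 199.
So 92 < x ≤ 199; integers 93 through 199: 107 values.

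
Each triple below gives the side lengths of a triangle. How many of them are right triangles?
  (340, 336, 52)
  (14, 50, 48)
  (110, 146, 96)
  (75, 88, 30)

3

(340,336,52): 52²+336² = 115600 = 340² → right
(14,50,48): 14²+48² = 2500 = 50² → right
(110,146,96): 96²+110² = 21316 = 146² → right
(75,88,30): 30²+75² = 6525 < 7744 = 88² → obtuse
3 of the 4 are right.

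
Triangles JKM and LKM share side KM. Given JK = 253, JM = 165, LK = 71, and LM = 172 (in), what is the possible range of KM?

101 < KM < 243

From triangle JKM: |253 − 165| < KM < 253 + 165, i.e. 88 < KM < 418.
From triangle LKM: 101 < KM < 243.
Both must hold, so KM lies in the intersection.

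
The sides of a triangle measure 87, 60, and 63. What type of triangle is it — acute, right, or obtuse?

right

Compare the square of the longest side to the sum of squares of the other two: 60² + 63² = 7569 = 87².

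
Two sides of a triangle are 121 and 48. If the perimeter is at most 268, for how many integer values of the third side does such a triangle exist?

26

Triangle inequality: 73 < x < 169. Perimeter ≤ 268 gives x ≤ 268 − 121 − 48 = 99.
So 73 < x ≤ 99; integers 74 through 99: 26 values.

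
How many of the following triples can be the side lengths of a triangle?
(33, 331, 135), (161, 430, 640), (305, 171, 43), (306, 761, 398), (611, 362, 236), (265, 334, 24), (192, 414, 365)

(33,135,331): 33+135 ≤ 331 → not valid
(161,430,640): 161+430 ≤ 640 → not valid
(43,171,305): 43+171 ≤ 305 → not valid
(306,398,761): 306+398 ≤ 761 → not valid
(236,362,611): 236+362 ≤ 611 → not valid
(24,265,334): 24+265 ≤ 334 → not valid
(192,365,414): 192+365 > 414 → valid
1 of the 7 triples forms a triangle.

1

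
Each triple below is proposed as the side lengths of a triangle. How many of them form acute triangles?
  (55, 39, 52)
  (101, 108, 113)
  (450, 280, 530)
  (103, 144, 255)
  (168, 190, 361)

(55,39,52): 39²+52² = 4225 > 3025 = 55² → acute
(101,108,113): 101²+108² = 21865 > 12769 = 113² → acute
(450,280,530): 280²+450² = 280900 = 530² → right
(103,144,255): 103+144 ≤ 255, not a triangle
(168,190,361): 168+190 ≤ 361, not a triangle
2 of the 5 are acute.

2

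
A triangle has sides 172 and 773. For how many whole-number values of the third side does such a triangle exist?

The third side lies in the open interval (601, 945).
Integers from 602 to 944 inclusive: 944 − 602 + 1 = 343.

343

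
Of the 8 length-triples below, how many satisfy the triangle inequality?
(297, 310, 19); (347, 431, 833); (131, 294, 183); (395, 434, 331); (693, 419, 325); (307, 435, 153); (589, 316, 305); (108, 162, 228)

(19,297,310): 19+297 > 310 → valid
(347,431,833): 347+431 ≤ 833 → not valid
(131,183,294): 131+183 > 294 → valid
(331,395,434): 331+395 > 434 → valid
(325,419,693): 325+419 > 693 → valid
(153,307,435): 153+307 > 435 → valid
(305,316,589): 305+316 > 589 → valid
(108,162,228): 108+162 > 228 → valid
7 of the 8 triples form a triangle.

7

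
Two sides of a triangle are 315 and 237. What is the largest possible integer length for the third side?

551

The third side must be strictly less than 315 + 237 = 552.
The largest integer below 552 is 551.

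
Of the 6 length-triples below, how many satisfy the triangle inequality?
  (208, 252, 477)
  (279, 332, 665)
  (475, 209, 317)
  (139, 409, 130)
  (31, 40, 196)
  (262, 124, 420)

1

(208,252,477): 208+252 ≤ 477 → not valid
(279,332,665): 279+332 ≤ 665 → not valid
(209,317,475): 209+317 > 475 → valid
(130,139,409): 130+139 ≤ 409 → not valid
(31,40,196): 31+40 ≤ 196 → not valid
(124,262,420): 124+262 ≤ 420 → not valid
1 of the 6 triples forms a triangle.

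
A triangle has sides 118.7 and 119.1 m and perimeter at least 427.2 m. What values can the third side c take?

189.4 ≤ c < 237.8 m

Triangle inequality alone gives 0.4 < c < 237.8.
The perimeter condition gives c ≥ 427.2 − 118.7 − 119.1 = 189.4.
Intersecting the two: 189.4 ≤ c < 237.8.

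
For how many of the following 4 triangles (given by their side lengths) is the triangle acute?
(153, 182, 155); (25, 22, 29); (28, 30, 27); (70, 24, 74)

3

(153,182,155): 153²+155² = 47434 > 33124 = 182² → acute
(25,22,29): 22²+25² = 1109 > 841 = 29² → acute
(28,30,27): 27²+28² = 1513 > 900 = 30² → acute
(70,24,74): 24²+70² = 5476 = 74² → right
3 of the 4 are acute.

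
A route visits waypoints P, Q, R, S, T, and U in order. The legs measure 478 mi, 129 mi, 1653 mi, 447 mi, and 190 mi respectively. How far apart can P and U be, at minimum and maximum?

The maximum is all hops collinear in one direction: 478 + 129 + 1653 + 447 + 190 = 2897.
The longest hop is 1653; the others sum to 1244. Folding the others back against it leaves at least 1653 − 1244 = 409.

409 ≤ PU ≤ 2897 mi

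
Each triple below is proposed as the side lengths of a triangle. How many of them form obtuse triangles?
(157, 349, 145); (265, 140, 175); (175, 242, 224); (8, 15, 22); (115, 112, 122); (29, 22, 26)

2

(157,349,145): 145+157 ≤ 349, not a triangle
(265,140,175): 140²+175² = 50225 < 70225 = 265² → obtuse
(175,242,224): 175²+224² = 80801 > 58564 = 242² → acute
(8,15,22): 8²+15² = 289 < 484 = 22² → obtuse
(115,112,122): 112²+115² = 25769 > 14884 = 122² → acute
(29,22,26): 22²+26² = 1160 > 841 = 29² → acute
2 of the 6 are obtuse.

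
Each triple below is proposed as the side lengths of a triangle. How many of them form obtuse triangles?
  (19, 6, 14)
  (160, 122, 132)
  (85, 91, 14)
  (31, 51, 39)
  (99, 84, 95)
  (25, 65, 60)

(19,6,14): 6²+14² = 232 < 361 = 19² → obtuse
(160,122,132): 122²+132² = 32308 > 25600 = 160² → acute
(85,91,14): 14²+85² = 7421 < 8281 = 91² → obtuse
(31,51,39): 31²+39² = 2482 < 2601 = 51² → obtuse
(99,84,95): 84²+95² = 16081 > 9801 = 99² → acute
(25,65,60): 25²+60² = 4225 = 65² → right
3 of the 6 are obtuse.

3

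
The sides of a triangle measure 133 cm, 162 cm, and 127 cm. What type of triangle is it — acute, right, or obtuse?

Compare the square of the longest side to the sum of squares of the other two: 127² + 133² = 33818 > 26244 = 162².

acute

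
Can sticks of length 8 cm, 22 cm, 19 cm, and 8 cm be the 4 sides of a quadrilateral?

Yes

A quadrilateral exists iff every side is shorter than the sum of the others — equivalently, the longest side is less than the sum of the rest.
Longest side 22 < 35 (sum of the remaining 3), so yes.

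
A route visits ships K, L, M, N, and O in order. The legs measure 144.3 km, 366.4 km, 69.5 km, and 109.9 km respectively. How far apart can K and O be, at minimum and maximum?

42.7 ≤ KO ≤ 690.1 km

The maximum is all hops collinear in one direction: 144.3 + 366.4 + 69.5 + 109.9 = 690.1.
The longest hop is 366.4; the others sum to 323.7. Folding the others back against it leaves at least 366.4 − 323.7 = 42.7.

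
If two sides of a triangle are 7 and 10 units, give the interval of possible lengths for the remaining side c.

By the triangle inequality, c must be less than 7 + 10 = 17 and greater than |7 − 10| = 3.

3 < c < 17 (units)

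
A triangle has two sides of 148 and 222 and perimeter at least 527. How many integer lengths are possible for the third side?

213

Triangle inequality: 74 < x < 370. Perimeter ≥ 527 gives x ≥ 527 − 148 − 222 = 157.
So 157 ≤ x < 370; integers 157 through 369: 213 values.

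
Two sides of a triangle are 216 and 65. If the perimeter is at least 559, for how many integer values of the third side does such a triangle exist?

3

Triangle inequality: 151 < x < 281. Perimeter ≥ 559 gives x ≥ 559 − 216 − 65 = 278.
So 278 ≤ x < 281; integers 278 through 280: 3 values.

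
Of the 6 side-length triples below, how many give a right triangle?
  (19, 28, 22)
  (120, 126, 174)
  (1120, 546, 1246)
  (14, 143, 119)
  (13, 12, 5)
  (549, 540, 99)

4

(19,28,22): 19²+22² = 845 > 784 = 28² → acute
(120,126,174): 120²+126² = 30276 = 174² → right
(1120,546,1246): 546²+1120² = 1552516 = 1246² → right
(14,143,119): 14+119 ≤ 143, not a triangle
(13,12,5): 5²+12² = 169 = 13² → right
(549,540,99): 99²+540² = 301401 = 549² → right
4 of the 6 are right.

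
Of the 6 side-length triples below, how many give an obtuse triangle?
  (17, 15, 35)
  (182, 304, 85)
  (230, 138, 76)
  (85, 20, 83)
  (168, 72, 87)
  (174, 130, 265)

1

(17,15,35): 15+17 ≤ 35, not a triangle
(182,304,85): 85+182 ≤ 304, not a triangle
(230,138,76): 76+138 ≤ 230, not a triangle
(85,20,83): 20²+83² = 7289 > 7225 = 85² → acute
(168,72,87): 72+87 ≤ 168, not a triangle
(174,130,265): 130²+174² = 47176 < 70225 = 265² → obtuse
1 of the 6 is obtuse.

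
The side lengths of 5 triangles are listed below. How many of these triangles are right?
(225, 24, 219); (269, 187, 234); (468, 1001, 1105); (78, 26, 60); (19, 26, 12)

1

(225,24,219): 24²+219² = 48537 < 50625 = 225² → obtuse
(269,187,234): 187²+234² = 89725 > 72361 = 269² → acute
(468,1001,1105): 468²+1001² = 1221025 = 1105² → right
(78,26,60): 26²+60² = 4276 < 6084 = 78² → obtuse
(19,26,12): 12²+19² = 505 < 676 = 26² → obtuse
1 of the 5 is right.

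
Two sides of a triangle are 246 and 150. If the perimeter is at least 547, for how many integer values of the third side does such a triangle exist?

Triangle inequality: 96 < x < 396. Perimeter ≥ 547 gives x ≥ 547 − 246 − 150 = 151.
So 151 ≤ x < 396; integers 151 through 395: 245 values.

245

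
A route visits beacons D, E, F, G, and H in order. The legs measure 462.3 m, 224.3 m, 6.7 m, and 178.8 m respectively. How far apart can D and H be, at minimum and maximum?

The maximum is all hops collinear in one direction: 462.3 + 224.3 + 6.7 + 178.8 = 872.1.
The longest hop is 462.3; the others sum to 409.8. Folding the others back against it leaves at least 462.3 − 409.8 = 52.5.

52.5 ≤ DH ≤ 872.1 m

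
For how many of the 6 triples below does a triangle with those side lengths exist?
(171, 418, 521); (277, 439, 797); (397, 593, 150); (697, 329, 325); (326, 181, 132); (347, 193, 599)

1

(171,418,521): 171+418 > 521 → valid
(277,439,797): 277+439 ≤ 797 → not valid
(150,397,593): 150+397 ≤ 593 → not valid
(325,329,697): 325+329 ≤ 697 → not valid
(132,181,326): 132+181 ≤ 326 → not valid
(193,347,599): 193+347 ≤ 599 → not valid
1 of the 6 triples forms a triangle.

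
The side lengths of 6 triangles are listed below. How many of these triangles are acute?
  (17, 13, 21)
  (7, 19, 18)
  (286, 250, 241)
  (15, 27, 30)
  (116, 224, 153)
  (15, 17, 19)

5

(17,13,21): 13²+17² = 458 > 441 = 21² → acute
(7,19,18): 7²+18² = 373 > 361 = 19² → acute
(286,250,241): 241²+250² = 120581 > 81796 = 286² → acute
(15,27,30): 15²+27² = 954 > 900 = 30² → acute
(116,224,153): 116²+153² = 36865 < 50176 = 224² → obtuse
(15,17,19): 15²+17² = 514 > 361 = 19² → acute
5 of the 6 are acute.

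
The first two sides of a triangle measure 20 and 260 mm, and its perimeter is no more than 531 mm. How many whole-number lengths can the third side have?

Triangle inequality: 240 < x < 280. Perimeter ≤ 531 gives x ≤ 531 − 20 − 260 = 251.
So 240 < x ≤ 251; integers 241 through 251: 11 values.

11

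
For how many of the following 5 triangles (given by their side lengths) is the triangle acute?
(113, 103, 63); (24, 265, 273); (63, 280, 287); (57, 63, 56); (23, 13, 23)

3

(113,103,63): 63²+103² = 14578 > 12769 = 113² → acute
(24,265,273): 24²+265² = 70801 < 74529 = 273² → obtuse
(63,280,287): 63²+280² = 82369 = 287² → right
(57,63,56): 56²+57² = 6385 > 3969 = 63² → acute
(23,13,23): 13²+23² = 698 > 529 = 23² → acute
3 of the 5 are acute.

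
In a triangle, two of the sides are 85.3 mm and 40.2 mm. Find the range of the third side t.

By the triangle inequality, t must be less than 85.3 + 40.2 = 125.5 and greater than |85.3 − 40.2| = 45.1.

45.1 < t < 125.5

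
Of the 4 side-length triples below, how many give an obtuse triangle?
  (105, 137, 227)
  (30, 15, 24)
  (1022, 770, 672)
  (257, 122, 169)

3

(105,137,227): 105²+137² = 29794 < 51529 = 227² → obtuse
(30,15,24): 15²+24² = 801 < 900 = 30² → obtuse
(1022,770,672): 672²+770² = 1044484 = 1022² → right
(257,122,169): 122²+169² = 43445 < 66049 = 257² → obtuse
3 of the 4 are obtuse.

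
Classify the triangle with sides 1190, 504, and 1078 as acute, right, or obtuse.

Compare the square of the longest side to the sum of squares of the other two: 504² + 1078² = 1416100 = 1190².

right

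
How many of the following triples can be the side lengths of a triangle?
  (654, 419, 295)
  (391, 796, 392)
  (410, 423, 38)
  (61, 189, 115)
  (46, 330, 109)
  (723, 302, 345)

(295,419,654): 295+419 > 654 → valid
(391,392,796): 391+392 ≤ 796 → not valid
(38,410,423): 38+410 > 423 → valid
(61,115,189): 61+115 ≤ 189 → not valid
(46,109,330): 46+109 ≤ 330 → not valid
(302,345,723): 302+345 ≤ 723 → not valid
2 of the 6 triples form a triangle.

2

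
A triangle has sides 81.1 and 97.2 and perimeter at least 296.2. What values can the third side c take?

117.9 ≤ c < 178.3

Triangle inequality alone gives 16.1 < c < 178.3.
The perimeter condition gives c ≥ 296.2 − 81.1 − 97.2 = 117.9.
Intersecting the two: 117.9 ≤ c < 178.3.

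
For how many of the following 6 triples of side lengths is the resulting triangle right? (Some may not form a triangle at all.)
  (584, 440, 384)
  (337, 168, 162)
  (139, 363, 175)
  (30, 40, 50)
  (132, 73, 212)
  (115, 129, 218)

(584,440,384): 384²+440² = 341056 = 584² → right
(337,168,162): 162+168 ≤ 337, not a triangle
(139,363,175): 139+175 ≤ 363, not a triangle
(30,40,50): 30²+40² = 2500 = 50² → right
(132,73,212): 73+132 ≤ 212, not a triangle
(115,129,218): 115²+129² = 29866 < 47524 = 218² → obtuse
2 of the 6 are right.

2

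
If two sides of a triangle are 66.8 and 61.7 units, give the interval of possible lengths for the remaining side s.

5.1 < s < 128.5 (units)

By the triangle inequality, s must be less than 66.8 + 61.7 = 128.5 and greater than |66.8 − 61.7| = 5.1.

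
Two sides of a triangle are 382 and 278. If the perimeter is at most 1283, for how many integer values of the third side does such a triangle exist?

519

Triangle inequality: 104 < x < 660. Perimeter ≤ 1283 gives x ≤ 1283 − 382 − 278 = 623.
So 104 < x ≤ 623; integers 105 through 623: 519 values.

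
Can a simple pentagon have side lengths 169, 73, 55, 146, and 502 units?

No

For a pentagon, each side must be shorter than the sum of the others.
Here the longest side is 502, but the remaining 4 sides sum to only 443.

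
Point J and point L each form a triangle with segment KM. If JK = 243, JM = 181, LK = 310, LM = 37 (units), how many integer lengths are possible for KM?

73

From triangle JKM: 62 < KM < 424.
From triangle LKM: 273 < KM < 347.
Intersection: 273 < KM < 347, so integers 274 through 346: 73 values.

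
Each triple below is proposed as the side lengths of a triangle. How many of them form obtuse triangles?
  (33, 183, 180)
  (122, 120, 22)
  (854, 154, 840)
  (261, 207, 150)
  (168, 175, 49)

1

(33,183,180): 33²+180² = 33489 = 183² → right
(122,120,22): 22²+120² = 14884 = 122² → right
(854,154,840): 154²+840² = 729316 = 854² → right
(261,207,150): 150²+207² = 65349 < 68121 = 261² → obtuse
(168,175,49): 49²+168² = 30625 = 175² → right
1 of the 5 is obtuse.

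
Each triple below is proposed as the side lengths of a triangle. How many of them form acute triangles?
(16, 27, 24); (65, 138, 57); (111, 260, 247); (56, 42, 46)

(16,27,24): 16²+24² = 832 > 729 = 27² → acute
(65,138,57): 57+65 ≤ 138, not a triangle
(111,260,247): 111²+247² = 73330 > 67600 = 260² → acute
(56,42,46): 42²+46² = 3880 > 3136 = 56² → acute
3 of the 4 are acute.

3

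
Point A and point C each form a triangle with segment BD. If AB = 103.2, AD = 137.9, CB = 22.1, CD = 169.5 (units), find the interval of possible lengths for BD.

147.4 < BD < 191.6

From triangle ABD: |103.2 − 137.9| < BD < 103.2 + 137.9, i.e. 34.7 < BD < 241.1.
From triangle CBD: 147.4 < BD < 191.6.
Both must hold, so BD lies in the intersection.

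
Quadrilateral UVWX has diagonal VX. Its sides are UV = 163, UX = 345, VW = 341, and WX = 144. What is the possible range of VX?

197 < VX < 485

From triangle UVX: |163 − 345| < VX < 163 + 345, i.e. 182 < VX < 508.
From triangle WVX: 197 < VX < 485.
Both must hold, so VX lies in the intersection.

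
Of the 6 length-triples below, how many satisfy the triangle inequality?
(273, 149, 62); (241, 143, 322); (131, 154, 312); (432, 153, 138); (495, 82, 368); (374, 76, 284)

(62,149,273): 62+149 ≤ 273 → not valid
(143,241,322): 143+241 > 322 → valid
(131,154,312): 131+154 ≤ 312 → not valid
(138,153,432): 138+153 ≤ 432 → not valid
(82,368,495): 82+368 ≤ 495 → not valid
(76,284,374): 76+284 ≤ 374 → not valid
1 of the 6 triples forms a triangle.

1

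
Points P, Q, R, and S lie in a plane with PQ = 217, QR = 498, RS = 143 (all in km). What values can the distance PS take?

The maximum is all hops collinear in one direction: 217 + 498 + 143 = 858.
The longest hop is 498; the others sum to 360. Folding the others back against it leaves at least 498 − 360 = 138.

138 ≤ PS ≤ 858 km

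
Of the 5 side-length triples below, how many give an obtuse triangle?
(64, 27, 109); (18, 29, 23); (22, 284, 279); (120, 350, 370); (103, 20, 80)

(64,27,109): 27+64 ≤ 109, not a triangle
(18,29,23): 18²+23² = 853 > 841 = 29² → acute
(22,284,279): 22²+279² = 78325 < 80656 = 284² → obtuse
(120,350,370): 120²+350² = 136900 = 370² → right
(103,20,80): 20+80 ≤ 103, not a triangle
1 of the 5 is obtuse.

1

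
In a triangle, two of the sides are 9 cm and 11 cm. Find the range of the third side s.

By the triangle inequality, s must be less than 9 + 11 = 20 and greater than |9 − 11| = 2.

2 < s < 20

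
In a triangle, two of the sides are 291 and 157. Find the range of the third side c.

By the triangle inequality, c must be less than 291 + 157 = 448 and greater than |291 − 157| = 134.

134 < c < 448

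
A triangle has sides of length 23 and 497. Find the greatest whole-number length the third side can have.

The third side must be strictly less than 23 + 497 = 520.
The largest integer below 520 is 519.

519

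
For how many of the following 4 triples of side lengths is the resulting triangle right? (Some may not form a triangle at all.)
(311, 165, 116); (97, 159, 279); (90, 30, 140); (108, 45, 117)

1

(311,165,116): 116+165 ≤ 311, not a triangle
(97,159,279): 97+159 ≤ 279, not a triangle
(90,30,140): 30+90 ≤ 140, not a triangle
(108,45,117): 45²+108² = 13689 = 117² → right
1 of the 4 is right.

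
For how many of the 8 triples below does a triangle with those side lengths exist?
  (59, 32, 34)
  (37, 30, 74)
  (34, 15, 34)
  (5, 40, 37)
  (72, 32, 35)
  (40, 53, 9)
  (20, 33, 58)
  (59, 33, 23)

(32,34,59): 32+34 > 59 → valid
(30,37,74): 30+37 ≤ 74 → not valid
(15,34,34): 15+34 > 34 → valid
(5,37,40): 5+37 > 40 → valid
(32,35,72): 32+35 ≤ 72 → not valid
(9,40,53): 9+40 ≤ 53 → not valid
(20,33,58): 20+33 ≤ 58 → not valid
(23,33,59): 23+33 ≤ 59 → not valid
3 of the 8 triples form a triangle.

3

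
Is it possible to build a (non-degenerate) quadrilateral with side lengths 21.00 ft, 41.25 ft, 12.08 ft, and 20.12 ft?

A quadrilateral exists iff every side is shorter than the sum of the others — equivalently, the longest side is less than the sum of the rest.
Longest side 41.25 < 53.20 (sum of the remaining 3), so yes.

Yes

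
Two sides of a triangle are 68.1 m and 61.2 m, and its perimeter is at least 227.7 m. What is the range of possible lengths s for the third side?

Triangle inequality alone gives 6.9 < s < 129.3.
The perimeter condition gives s ≥ 227.7 − 68.1 − 61.2 = 98.4.
Intersecting the two: 98.4 ≤ s < 129.3.

98.4 ≤ s < 129.3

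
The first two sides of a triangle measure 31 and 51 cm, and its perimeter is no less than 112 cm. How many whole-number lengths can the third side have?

52

Triangle inequality: 20 < x < 82. Perimeter ≥ 112 gives x ≥ 112 − 31 − 51 = 30.
So 30 ≤ x < 82; integers 30 through 81: 52 values.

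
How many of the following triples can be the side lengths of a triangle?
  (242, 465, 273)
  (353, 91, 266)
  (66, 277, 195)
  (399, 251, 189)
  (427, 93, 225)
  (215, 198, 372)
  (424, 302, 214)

(242,273,465): 242+273 > 465 → valid
(91,266,353): 91+266 > 353 → valid
(66,195,277): 66+195 ≤ 277 → not valid
(189,251,399): 189+251 > 399 → valid
(93,225,427): 93+225 ≤ 427 → not valid
(198,215,372): 198+215 > 372 → valid
(214,302,424): 214+302 > 424 → valid
5 of the 7 triples form a triangle.

5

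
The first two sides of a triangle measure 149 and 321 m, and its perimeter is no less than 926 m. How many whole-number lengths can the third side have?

Triangle inequality: 172 < x < 470. Perimeter ≥ 926 gives x ≥ 926 − 149 − 321 = 456.
So 456 ≤ x < 470; integers 456 through 469: 14 values.

14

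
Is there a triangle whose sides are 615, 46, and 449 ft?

No

The longest side is 615, but the other two sum to only 495.
495 < 615, so the triangle inequality fails.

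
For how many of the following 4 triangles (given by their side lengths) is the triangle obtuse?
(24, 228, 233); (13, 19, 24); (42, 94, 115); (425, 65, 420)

3

(24,228,233): 24²+228² = 52560 < 54289 = 233² → obtuse
(13,19,24): 13²+19² = 530 < 576 = 24² → obtuse
(42,94,115): 42²+94² = 10600 < 13225 = 115² → obtuse
(425,65,420): 65²+420² = 180625 = 425² → right
3 of the 4 are obtuse.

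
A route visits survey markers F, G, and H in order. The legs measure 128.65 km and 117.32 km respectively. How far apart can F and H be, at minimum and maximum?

By the triangle inequality, |128.65 − 117.32| ≤ FH ≤ 128.65 + 117.32.

11.33 ≤ FH ≤ 245.97 km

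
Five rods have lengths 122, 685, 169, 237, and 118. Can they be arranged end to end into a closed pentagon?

For a pentagon, each side must be shorter than the sum of the others.
Here the longest side is 685, but the remaining 4 sides sum to only 646.

No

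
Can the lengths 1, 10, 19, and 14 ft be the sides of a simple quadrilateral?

A quadrilateral exists iff every side is shorter than the sum of the others — equivalently, the longest side is less than the sum of the rest.
Longest side 19 < 25 (sum of the remaining 3), so yes.

Yes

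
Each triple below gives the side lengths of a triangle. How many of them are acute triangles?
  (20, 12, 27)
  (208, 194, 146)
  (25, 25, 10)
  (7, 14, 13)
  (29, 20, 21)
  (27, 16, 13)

(20,12,27): 12²+20² = 544 < 729 = 27² → obtuse
(208,194,146): 146²+194² = 58952 > 43264 = 208² → acute
(25,25,10): 10²+25² = 725 > 625 = 25² → acute
(7,14,13): 7²+13² = 218 > 196 = 14² → acute
(29,20,21): 20²+21² = 841 = 29² → right
(27,16,13): 13²+16² = 425 < 729 = 27² → obtuse
3 of the 6 are acute.

3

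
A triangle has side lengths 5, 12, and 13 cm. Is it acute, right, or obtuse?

Compare the square of the longest side to the sum of squares of the other two: 5² + 12² = 169 = 13².

right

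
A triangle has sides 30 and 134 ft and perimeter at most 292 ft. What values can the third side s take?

Triangle inequality alone gives 104 < s < 164.
The perimeter condition gives s ≤ 292 − 30 − 134 = 128.
Intersecting the two: 104 < s ≤ 128.

104 < s ≤ 128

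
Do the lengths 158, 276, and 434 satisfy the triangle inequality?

The two shorter sides sum to 434, exactly equal to the longest side 434.
That gives only a degenerate (flat) triangle — the inequality must be strict.

No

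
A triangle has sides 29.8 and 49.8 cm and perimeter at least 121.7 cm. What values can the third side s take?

42.1 ≤ s < 79.6

Triangle inequality alone gives 20.0 < s < 79.6.
The perimeter condition gives s ≥ 121.7 − 29.8 − 49.8 = 42.1.
Intersecting the two: 42.1 ≤ s < 79.6.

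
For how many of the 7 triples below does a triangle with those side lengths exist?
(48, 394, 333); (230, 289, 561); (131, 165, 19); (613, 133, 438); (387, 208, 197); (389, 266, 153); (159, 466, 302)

(48,333,394): 48+333 ≤ 394 → not valid
(230,289,561): 230+289 ≤ 561 → not valid
(19,131,165): 19+131 ≤ 165 → not valid
(133,438,613): 133+438 ≤ 613 → not valid
(197,208,387): 197+208 > 387 → valid
(153,266,389): 153+266 > 389 → valid
(159,302,466): 159+302 ≤ 466 → not valid
2 of the 7 triples form a triangle.

2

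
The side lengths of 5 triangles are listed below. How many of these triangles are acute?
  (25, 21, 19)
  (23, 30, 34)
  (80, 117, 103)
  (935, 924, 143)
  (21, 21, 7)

4

(25,21,19): 19²+21² = 802 > 625 = 25² → acute
(23,30,34): 23²+30² = 1429 > 1156 = 34² → acute
(80,117,103): 80²+103² = 17009 > 13689 = 117² → acute
(935,924,143): 143²+924² = 874225 = 935² → right
(21,21,7): 7²+21² = 490 > 441 = 21² → acute
4 of the 5 are acute.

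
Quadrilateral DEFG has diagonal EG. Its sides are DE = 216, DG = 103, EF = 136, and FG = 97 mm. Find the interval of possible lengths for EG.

113 < EG < 233

From triangle DEG: |216 − 103| < EG < 216 + 103, i.e. 113 < EG < 319.
From triangle FEG: 39 < EG < 233.
Both must hold, so EG lies in the intersection.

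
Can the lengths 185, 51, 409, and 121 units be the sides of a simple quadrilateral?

No

For a quadrilateral, each side must be shorter than the sum of the others.
Here the longest side is 409, but the remaining 3 sides sum to only 357.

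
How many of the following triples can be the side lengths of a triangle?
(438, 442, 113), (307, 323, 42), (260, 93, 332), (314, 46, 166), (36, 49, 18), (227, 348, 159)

5

(113,438,442): 113+438 > 442 → valid
(42,307,323): 42+307 > 323 → valid
(93,260,332): 93+260 > 332 → valid
(46,166,314): 46+166 ≤ 314 → not valid
(18,36,49): 18+36 > 49 → valid
(159,227,348): 159+227 > 348 → valid
5 of the 6 triples form a triangle.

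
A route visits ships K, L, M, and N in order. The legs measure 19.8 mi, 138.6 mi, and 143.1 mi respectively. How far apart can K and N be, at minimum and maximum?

0 ≤ KN ≤ 301.5 mi

The maximum is all hops collinear in one direction: 19.8 + 138.6 + 143.1 = 301.5.
The longest hop is 143.1; the others sum to 158.4. Since 143.1 ≤ 158.4, the path can fold back on itself completely, so the minimum distance is 0.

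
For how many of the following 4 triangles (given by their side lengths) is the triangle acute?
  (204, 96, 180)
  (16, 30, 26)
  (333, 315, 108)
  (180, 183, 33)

(204,96,180): 96²+180² = 41616 = 204² → right
(16,30,26): 16²+26² = 932 > 900 = 30² → acute
(333,315,108): 108²+315² = 110889 = 333² → right
(180,183,33): 33²+180² = 33489 = 183² → right
1 of the 4 is acute.

1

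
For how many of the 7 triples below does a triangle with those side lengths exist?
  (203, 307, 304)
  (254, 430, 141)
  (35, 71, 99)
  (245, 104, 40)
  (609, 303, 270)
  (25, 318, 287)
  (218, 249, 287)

(203,304,307): 203+304 > 307 → valid
(141,254,430): 141+254 ≤ 430 → not valid
(35,71,99): 35+71 > 99 → valid
(40,104,245): 40+104 ≤ 245 → not valid
(270,303,609): 270+303 ≤ 609 → not valid
(25,287,318): 25+287 ≤ 318 → not valid
(218,249,287): 218+249 > 287 → valid
3 of the 7 triples form a triangle.

3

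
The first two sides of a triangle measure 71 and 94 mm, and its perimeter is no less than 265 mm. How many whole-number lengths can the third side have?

Triangle inequality: 23 < x < 165. Perimeter ≥ 265 gives x ≥ 265 − 71 − 94 = 100.
So 100 ≤ x < 165; integers 100 through 164: 65 values.

65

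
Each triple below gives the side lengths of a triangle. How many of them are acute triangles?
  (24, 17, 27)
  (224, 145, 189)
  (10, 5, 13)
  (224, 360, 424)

2

(24,17,27): 17²+24² = 865 > 729 = 27² → acute
(224,145,189): 145²+189² = 56746 > 50176 = 224² → acute
(10,5,13): 5²+10² = 125 < 169 = 13² → obtuse
(224,360,424): 224²+360² = 179776 = 424² → right
2 of the 4 are acute.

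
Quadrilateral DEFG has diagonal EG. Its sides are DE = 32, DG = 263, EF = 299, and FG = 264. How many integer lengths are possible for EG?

63

From triangle DEG: 231 < EG < 295.
From triangle FEG: 35 < EG < 563.
Intersection: 231 < EG < 295, so integers 232 through 294: 63 values.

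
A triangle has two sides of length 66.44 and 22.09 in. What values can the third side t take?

By the triangle inequality, t must be less than 66.44 + 22.09 = 88.53 and greater than |66.44 − 22.09| = 44.35.

44.35 < t < 88.53 (in)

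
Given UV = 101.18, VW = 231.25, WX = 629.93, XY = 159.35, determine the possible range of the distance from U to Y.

The maximum is all hops collinear in one direction: 101.18 + 231.25 + 629.93 + 159.35 = 1121.71.
The longest hop is 629.93; the others sum to 491.78. Folding the others back against it leaves at least 629.93 − 491.78 = 138.15.

138.15 ≤ UY ≤ 1121.71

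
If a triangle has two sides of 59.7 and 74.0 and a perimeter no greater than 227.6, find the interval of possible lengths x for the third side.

14.3 < x ≤ 93.9

Triangle inequality alone gives 14.3 < x < 133.7.
The perimeter condition gives x ≤ 227.6 − 59.7 − 74.0 = 93.9.
Intersecting the two: 14.3 < x ≤ 93.9.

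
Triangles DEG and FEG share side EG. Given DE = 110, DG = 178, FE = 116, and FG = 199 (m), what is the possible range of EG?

From triangle DEG: |110 − 178| < EG < 110 + 178, i.e. 68 < EG < 288.
From triangle FEG: 83 < EG < 315.
Both must hold, so EG lies in the intersection.

83 < EG < 288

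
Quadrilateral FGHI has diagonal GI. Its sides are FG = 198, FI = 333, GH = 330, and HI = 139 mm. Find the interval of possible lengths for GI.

191 < GI < 469

From triangle FGI: |198 − 333| < GI < 198 + 333, i.e. 135 < GI < 531.
From triangle HGI: 191 < GI < 469.
Both must hold, so GI lies in the intersection.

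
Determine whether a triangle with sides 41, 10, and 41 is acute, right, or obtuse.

Compare the square of the longest side to the sum of squares of the other two: 10² + 41² = 1781 > 1681 = 41².

acute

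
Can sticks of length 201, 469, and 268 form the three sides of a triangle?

The two shorter sides sum to 469, exactly equal to the longest side 469.
That gives only a degenerate (flat) triangle — the inequality must be strict.

No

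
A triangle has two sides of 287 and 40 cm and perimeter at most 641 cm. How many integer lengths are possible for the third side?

Triangle inequality: 247 < x < 327. Perimeter ≤ 641 gives x ≤ 641 − 287 − 40 = 314.
So 247 < x ≤ 314; integers 248 through 314: 67 values.

67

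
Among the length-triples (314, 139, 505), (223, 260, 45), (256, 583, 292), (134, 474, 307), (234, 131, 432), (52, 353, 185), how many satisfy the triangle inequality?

(139,314,505): 139+314 ≤ 505 → not valid
(45,223,260): 45+223 > 260 → valid
(256,292,583): 256+292 ≤ 583 → not valid
(134,307,474): 134+307 ≤ 474 → not valid
(131,234,432): 131+234 ≤ 432 → not valid
(52,185,353): 52+185 ≤ 353 → not valid
1 of the 6 triples forms a triangle.

1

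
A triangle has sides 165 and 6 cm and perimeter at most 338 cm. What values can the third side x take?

159 < x ≤ 167 cm

Triangle inequality alone gives 159 < x < 171.
The perimeter condition gives x ≤ 338 − 165 − 6 = 167.
Intersecting the two: 159 < x ≤ 167.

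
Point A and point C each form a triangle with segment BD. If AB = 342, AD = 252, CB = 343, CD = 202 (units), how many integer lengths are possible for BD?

From triangle ABD: 90 < BD < 594.
From triangle CBD: 141 < BD < 545.
Intersection: 141 < BD < 545, so integers 142 through 544: 403 values.

403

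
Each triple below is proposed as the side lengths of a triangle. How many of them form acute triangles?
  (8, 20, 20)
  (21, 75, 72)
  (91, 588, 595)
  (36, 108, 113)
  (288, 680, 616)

2

(8,20,20): 8²+20² = 464 > 400 = 20² → acute
(21,75,72): 21²+72² = 5625 = 75² → right
(91,588,595): 91²+588² = 354025 = 595² → right
(36,108,113): 36²+108² = 12960 > 12769 = 113² → acute
(288,680,616): 288²+616² = 462400 = 680² → right
2 of the 5 are acute.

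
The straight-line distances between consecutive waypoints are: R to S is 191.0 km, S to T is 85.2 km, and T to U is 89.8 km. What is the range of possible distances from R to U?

The maximum is all hops collinear in one direction: 191.0 + 85.2 + 89.8 = 366.0.
The longest hop is 191.0; the others sum to 175.0. Folding the others back against it leaves at least 191.0 − 175.0 = 16.0.

16.0 ≤ RU ≤ 366.0 km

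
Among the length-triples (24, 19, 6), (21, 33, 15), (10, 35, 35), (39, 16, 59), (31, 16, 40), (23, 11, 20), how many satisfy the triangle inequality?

5

(6,19,24): 6+19 > 24 → valid
(15,21,33): 15+21 > 33 → valid
(10,35,35): 10+35 > 35 → valid
(16,39,59): 16+39 ≤ 59 → not valid
(16,31,40): 16+31 > 40 → valid
(11,20,23): 11+20 > 23 → valid
5 of the 6 triples form a triangle.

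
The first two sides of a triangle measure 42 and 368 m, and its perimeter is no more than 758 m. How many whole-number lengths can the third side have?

22

Triangle inequality: 326 < x < 410. Perimeter ≤ 758 gives x ≤ 758 − 42 − 368 = 348.
So 326 < x ≤ 348; integers 327 through 348: 22 values.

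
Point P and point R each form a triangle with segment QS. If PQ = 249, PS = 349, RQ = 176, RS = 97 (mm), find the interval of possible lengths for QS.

100 < QS < 273

From triangle PQS: |249 − 349| < QS < 249 + 349, i.e. 100 < QS < 598.
From triangle RQS: 79 < QS < 273.
Both must hold, so QS lies in the intersection.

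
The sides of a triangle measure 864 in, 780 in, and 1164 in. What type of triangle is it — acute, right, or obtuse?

right

Compare the square of the longest side to the sum of squares of the other two: 780² + 864² = 1354896 = 1164².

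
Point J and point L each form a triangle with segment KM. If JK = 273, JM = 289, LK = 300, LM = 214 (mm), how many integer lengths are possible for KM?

427

From triangle JKM: 16 < KM < 562.
From triangle LKM: 86 < KM < 514.
Intersection: 86 < KM < 514, so integers 87 through 513: 427 values.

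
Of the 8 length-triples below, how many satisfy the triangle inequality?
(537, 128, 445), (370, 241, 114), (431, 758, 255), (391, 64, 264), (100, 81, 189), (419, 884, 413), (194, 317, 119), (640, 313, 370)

2

(128,445,537): 128+445 > 537 → valid
(114,241,370): 114+241 ≤ 370 → not valid
(255,431,758): 255+431 ≤ 758 → not valid
(64,264,391): 64+264 ≤ 391 → not valid
(81,100,189): 81+100 ≤ 189 → not valid
(413,419,884): 413+419 ≤ 884 → not valid
(119,194,317): 119+194 ≤ 317 → not valid
(313,370,640): 313+370 > 640 → valid
2 of the 8 triples form a triangle.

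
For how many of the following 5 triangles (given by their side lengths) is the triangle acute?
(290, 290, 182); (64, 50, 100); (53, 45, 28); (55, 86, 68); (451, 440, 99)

(290,290,182): 182²+290² = 117224 > 84100 = 290² → acute
(64,50,100): 50²+64² = 6596 < 10000 = 100² → obtuse
(53,45,28): 28²+45² = 2809 = 53² → right
(55,86,68): 55²+68² = 7649 > 7396 = 86² → acute
(451,440,99): 99²+440² = 203401 = 451² → right
2 of the 5 are acute.

2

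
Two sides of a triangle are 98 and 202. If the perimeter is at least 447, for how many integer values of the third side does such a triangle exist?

Triangle inequality: 104 < x < 300. Perimeter ≥ 447 gives x ≥ 447 − 98 − 202 = 147.
So 147 ≤ x < 300; integers 147 through 299: 153 values.

153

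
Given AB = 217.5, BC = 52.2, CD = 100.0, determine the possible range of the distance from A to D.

65.3 ≤ AD ≤ 369.7

The maximum is all hops collinear in one direction: 217.5 + 52.2 + 100.0 = 369.7.
The longest hop is 217.5; the others sum to 152.2. Folding the others back against it leaves at least 217.5 − 152.2 = 65.3.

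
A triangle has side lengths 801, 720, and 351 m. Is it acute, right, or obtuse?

Compare the square of the longest side to the sum of squares of the other two: 351² + 720² = 641601 = 801².

right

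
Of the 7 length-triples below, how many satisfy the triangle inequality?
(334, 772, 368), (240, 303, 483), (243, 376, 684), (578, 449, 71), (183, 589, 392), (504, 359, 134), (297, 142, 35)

1

(334,368,772): 334+368 ≤ 772 → not valid
(240,303,483): 240+303 > 483 → valid
(243,376,684): 243+376 ≤ 684 → not valid
(71,449,578): 71+449 ≤ 578 → not valid
(183,392,589): 183+392 ≤ 589 → not valid
(134,359,504): 134+359 ≤ 504 → not valid
(35,142,297): 35+142 ≤ 297 → not valid
1 of the 7 triples forms a triangle.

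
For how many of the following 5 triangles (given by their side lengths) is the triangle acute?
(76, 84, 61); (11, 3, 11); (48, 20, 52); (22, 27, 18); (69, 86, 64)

4

(76,84,61): 61²+76² = 9497 > 7056 = 84² → acute
(11,3,11): 3²+11² = 130 > 121 = 11² → acute
(48,20,52): 20²+48² = 2704 = 52² → right
(22,27,18): 18²+22² = 808 > 729 = 27² → acute
(69,86,64): 64²+69² = 8857 > 7396 = 86² → acute
4 of the 5 are acute.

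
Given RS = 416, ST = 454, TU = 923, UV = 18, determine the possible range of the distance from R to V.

35 ≤ RV ≤ 1811

The maximum is all hops collinear in one direction: 416 + 454 + 923 + 18 = 1811.
The longest hop is 923; the others sum to 888. Folding the others back against it leaves at least 923 − 888 = 35.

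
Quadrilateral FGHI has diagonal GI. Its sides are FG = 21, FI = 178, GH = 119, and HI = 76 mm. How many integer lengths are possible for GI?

37

From triangle FGI: 157 < GI < 199.
From triangle HGI: 43 < GI < 195.
Intersection: 157 < GI < 195, so integers 158 through 194: 37 values.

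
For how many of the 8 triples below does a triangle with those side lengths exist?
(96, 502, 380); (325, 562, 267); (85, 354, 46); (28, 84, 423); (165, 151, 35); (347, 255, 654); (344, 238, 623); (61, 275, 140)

2

(96,380,502): 96+380 ≤ 502 → not valid
(267,325,562): 267+325 > 562 → valid
(46,85,354): 46+85 ≤ 354 → not valid
(28,84,423): 28+84 ≤ 423 → not valid
(35,151,165): 35+151 > 165 → valid
(255,347,654): 255+347 ≤ 654 → not valid
(238,344,623): 238+344 ≤ 623 → not valid
(61,140,275): 61+140 ≤ 275 → not valid
2 of the 8 triples form a triangle.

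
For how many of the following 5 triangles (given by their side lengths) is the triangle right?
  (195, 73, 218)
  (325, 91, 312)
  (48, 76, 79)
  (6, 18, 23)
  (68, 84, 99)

1

(195,73,218): 73²+195² = 43354 < 47524 = 218² → obtuse
(325,91,312): 91²+312² = 105625 = 325² → right
(48,76,79): 48²+76² = 8080 > 6241 = 79² → acute
(6,18,23): 6²+18² = 360 < 529 = 23² → obtuse
(68,84,99): 68²+84² = 11680 > 9801 = 99² → acute
1 of the 5 is right.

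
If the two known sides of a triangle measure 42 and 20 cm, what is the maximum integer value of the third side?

61

The third side must be strictly less than 42 + 20 = 62.
The largest integer below 62 is 61.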